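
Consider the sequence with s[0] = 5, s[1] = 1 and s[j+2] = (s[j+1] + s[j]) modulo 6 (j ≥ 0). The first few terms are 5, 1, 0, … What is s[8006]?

0

Computing terms: s[0] = 5,  s[1] = 1,  s[2] = 0,  s[3] = 1,  s[4] = 1,  s[5] = 2,  s[6] = 3,  s[7] = 5,  s[8] = 2,  s[9] = 1,  s[10] = 3,  s[11] = 4,  s[12] = 1,  s[13] = 5,  s[14] = 0,  s[15] = 5,  s[16] = 5,  s[17] = 4,  s[18] = 3,  s[19] = 1,  s[20] = 4,  s[21] = 5,  s[22] = 3,  s[23] = 2,  s[24] = 5,  s[25] = 1.
The sequence repeats with period 24.
So s[8006] = s[0 + ((8006-0) mod 24)] = s[14] = 0.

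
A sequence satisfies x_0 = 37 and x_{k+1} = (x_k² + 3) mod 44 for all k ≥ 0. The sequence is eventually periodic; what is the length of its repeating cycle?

6

We have x_0 = 37; x_1 = 8; x_2 = 23; x_3 = 4; x_4 = 19; x_5 = 12; x_6 = 15; x_7 = 8.
Since x_7 = x_1 = 8, the sequence is eventually periodic: after a pre-period of length 1 it cycles with period 6.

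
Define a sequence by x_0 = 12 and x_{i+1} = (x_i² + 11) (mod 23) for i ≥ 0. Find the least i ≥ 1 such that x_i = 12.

3

We have x_0 = 12, x_1 = 17, x_2 = 1, x_3 = 12.
Since x_3 = x_0 = 12, the sequence is periodic with period 3.
The value 12 next appears (with i ≥ 1) at x_3.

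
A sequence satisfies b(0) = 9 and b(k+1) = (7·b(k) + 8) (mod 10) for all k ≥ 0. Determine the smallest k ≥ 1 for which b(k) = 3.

Computing terms: b(0) = 9; b(1) = 1; b(2) = 5; b(3) = 3; b(4) = 9.
The sequence repeats with period 4.
The value 3 first appears (with k ≥ 1) at b(3).

3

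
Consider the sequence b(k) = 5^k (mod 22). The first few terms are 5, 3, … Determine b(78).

Listing terms: b(1) = 5, b(2) = 3, b(3) = 15, b(4) = 9, b(5) = 1, b(6) = 5.
Since b(6) = b(1) = 5, the sequence is periodic with period 5.
(78 - 1) mod 5 = 2, so b(78) = b(3) = 15.

15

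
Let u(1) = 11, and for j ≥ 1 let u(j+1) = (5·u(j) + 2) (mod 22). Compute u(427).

Computing terms: u(1) = 11,  u(2) = 13,  u(3) = 1,  u(4) = 7,  u(5) = 15,  u(6) = 11.
The sequence repeats with period 5.
So u(427) = u(1 + ((427-1) mod 5)) = u(2) = 13.

13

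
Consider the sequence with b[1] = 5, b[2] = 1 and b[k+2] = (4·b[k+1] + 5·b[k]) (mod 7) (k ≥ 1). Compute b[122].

1

Listing terms: b[1] = 5; b[2] = 1; b[3] = 1; b[4] = 2; b[5] = 6; b[6] = 6; b[7] = 5; b[8] = 1.
Since (b[7], b[8]) = (b[1], b[2]) = (5, 1) (two consecutive terms determine the rest), the sequence is periodic with period 6.
(122 - 1) mod 6 = 1, so b[122] = b[2] = 1.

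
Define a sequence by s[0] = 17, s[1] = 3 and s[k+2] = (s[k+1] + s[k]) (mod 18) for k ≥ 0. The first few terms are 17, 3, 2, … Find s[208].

11

s[0] = 17, s[1] = 3, s[2] = 2, s[3] = 5, s[4] = 7, s[5] = 12, s[6] = 1, s[7] = 13, s[8] = 14, s[9] = 9, s[10] = 5, s[11] = 14, s[12] = 1, s[13] = 15, s[14] = 16, s[15] = 13, s[16] = 11, s[17] = 6, s[18] = 17, s[19] = 5, s[20] = 4, s[21] = 9, s[22] = 13, s[23] = 4, s[24] = 17, s[25] = 3.
Since (s[24], s[25]) = (s[0], s[1]) = (17, 3) (two consecutive terms determine the rest), the sequence is periodic with period 24.
(208 - 0) mod 24 = 16, so s[208] = s[16] = 11.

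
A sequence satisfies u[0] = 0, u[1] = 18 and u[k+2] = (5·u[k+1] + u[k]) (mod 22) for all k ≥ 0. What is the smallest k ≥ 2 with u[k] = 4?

6

Listing terms: u[0] = 0, u[1] = 18, u[2] = 2, u[3] = 6, u[4] = 10, u[5] = 12, u[6] = 4, u[7] = 10, u[8] = 10, u[9] = 16, u[10] = 2, u[11] = 4, u[12] = 0, u[13] = 4, u[14] = 20, u[15] = 16, u[16] = 12, u[17] = 10, u[18] = 18, u[19] = 12, u[20] = 12, u[21] = 6, u[22] = 20, u[23] = 18, u[24] = 0, u[25] = 18.
The sequence repeats with period 24.
The value 4 first appears (with k ≥ 2) at u[6].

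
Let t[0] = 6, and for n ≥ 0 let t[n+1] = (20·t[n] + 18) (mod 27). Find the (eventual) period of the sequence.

t[0] = 6; t[1] = 3; t[2] = 24; t[3] = 12; t[4] = 15; t[5] = 21; t[6] = 6.
The sequence repeats with period 6.

6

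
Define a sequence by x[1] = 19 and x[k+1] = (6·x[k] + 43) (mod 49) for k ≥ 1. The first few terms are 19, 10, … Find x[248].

Listing terms: x[1] = 19, x[2] = 10, x[3] = 5, x[4] = 24, x[5] = 40, x[6] = 38, x[7] = 26, x[8] = 3, x[9] = 12, x[10] = 17, x[11] = 47, x[12] = 31, x[13] = 33, x[14] = 45, x[15] = 19.
Since x[15] = x[1] = 19, the sequence is periodic with period 14.
(248 - 1) mod 14 = 9, so x[248] = x[10] = 17.

17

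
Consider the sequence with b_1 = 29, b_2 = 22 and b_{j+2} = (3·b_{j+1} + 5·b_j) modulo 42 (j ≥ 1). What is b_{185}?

8

b_1 = 29; b_2 = 22; b_3 = 1; b_4 = 29; b_5 = 8; b_6 = 1; b_7 = 1; b_8 = 8; b_9 = 29; b_{10} = 1; b_{11} = 22; b_{12} = 29; b_{13} = 29; b_{14} = 22.
The sequence repeats with period 12.
(185 - 1) mod 12 = 4, so b_{185} = b_5 = 8.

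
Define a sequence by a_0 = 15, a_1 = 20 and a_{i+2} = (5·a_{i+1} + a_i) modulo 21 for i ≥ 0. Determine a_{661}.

13

Listing terms: a_0 = 15, a_1 = 20, a_2 = 10, a_3 = 7, a_4 = 3, a_5 = 1, a_6 = 8, a_7 = 20, a_8 = 3, a_9 = 14, a_{10} = 10, a_{11} = 1, a_{12} = 15, a_{13} = 13, a_{14} = 17, a_{15} = 14, a_{16} = 3, a_{17} = 8, a_{18} = 1, a_{19} = 13, a_{20} = 3, a_{21} = 7, a_{22} = 17, a_{23} = 8, a_{24} = 15, a_{25} = 20.
The sequence repeats with period 24.
(661 - 0) mod 24 = 13, so a_{661} = a_{13} = 13.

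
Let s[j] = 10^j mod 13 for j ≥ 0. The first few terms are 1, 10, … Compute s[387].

12

We have s[0] = 1, s[1] = 10, s[2] = 9, s[3] = 12, s[4] = 3, s[5] = 4, s[6] = 1.
The sequence repeats with period 6.
(387 - 0) mod 6 = 3, so s[387] = s[3] = 12.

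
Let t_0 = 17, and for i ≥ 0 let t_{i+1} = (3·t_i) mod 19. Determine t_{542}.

Computing terms: t_0 = 17,  t_1 = 13,  t_2 = 1,  t_3 = 3,  t_4 = 9,  t_5 = 8,  t_6 = 5,  t_7 = 15,  t_8 = 7,  t_9 = 2,  t_{10} = 6,  t_{11} = 18,  t_{12} = 16,  t_{13} = 10,  t_{14} = 11,  t_{15} = 14,  t_{16} = 4,  t_{17} = 12,  t_{18} = 17.
The sequence repeats with period 18.
So t_{542} = t_{0 + ((542-0) mod 18)} = t_2 = 1.

1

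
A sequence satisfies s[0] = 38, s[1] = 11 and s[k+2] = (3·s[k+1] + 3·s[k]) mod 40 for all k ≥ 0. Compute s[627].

34

Listing terms: s[0] = 38; s[1] = 11; s[2] = 27; s[3] = 34; s[4] = 23; s[5] = 11; s[6] = 22; s[7] = 19; s[8] = 3; s[9] = 26; s[10] = 7; s[11] = 19; s[12] = 38; s[13] = 11.
Since (s[12], s[13]) = (s[0], s[1]) = (38, 11) (two consecutive terms determine the rest), the sequence is periodic with period 12.
(627 - 0) mod 12 = 3, so s[627] = s[3] = 34.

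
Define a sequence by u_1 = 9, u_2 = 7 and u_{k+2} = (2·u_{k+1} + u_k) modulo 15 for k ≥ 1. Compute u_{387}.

We have u_1 = 9, u_2 = 7, u_3 = 8, u_4 = 8, u_5 = 9, u_6 = 11, u_7 = 1, u_8 = 13, u_9 = 12, u_{10} = 7, u_{11} = 11, u_{12} = 14, u_{13} = 9, u_{14} = 2, u_{15} = 13, u_{16} = 13, u_{17} = 9, u_{18} = 1, u_{19} = 11, u_{20} = 8, u_{21} = 12, u_{22} = 2, u_{23} = 1, u_{24} = 4, u_{25} = 9, u_{26} = 7.
The sequence repeats with period 24.
(387 - 1) mod 24 = 2, so u_{387} = u_3 = 8.

8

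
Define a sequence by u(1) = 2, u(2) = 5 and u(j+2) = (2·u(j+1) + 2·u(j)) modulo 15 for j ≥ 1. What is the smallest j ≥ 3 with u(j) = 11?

7

Computing terms: u(1) = 2,  u(2) = 5,  u(3) = 14,  u(4) = 8,  u(5) = 14,  u(6) = 14,  u(7) = 11,  u(8) = 5,  u(9) = 2,  u(10) = 14,  u(11) = 2,  u(12) = 2,  u(13) = 8,  u(14) = 5,  u(15) = 11,  u(16) = 2,  u(17) = 11,  u(18) = 11,  u(19) = 14,  u(20) = 5,  u(21) = 8,  u(22) = 11,  u(23) = 8,  u(24) = 8,  u(25) = 2,  u(26) = 5.
The sequence repeats with period 24.
The value 11 first appears (with j ≥ 3) at u(7).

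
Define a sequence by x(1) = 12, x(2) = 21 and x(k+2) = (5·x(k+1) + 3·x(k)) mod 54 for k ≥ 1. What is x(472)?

x(1) = 12; x(2) = 21; x(3) = 33; x(4) = 12; x(5) = 51; x(6) = 21; x(7) = 42; x(8) = 3; x(9) = 33; x(10) = 12.
Since (x(9), x(10)) = (x(3), x(4)) = (33, 12) (two consecutive terms determine the rest), the sequence is eventually periodic: after a pre-period of length 2 it cycles with period 6.
For k ≥ 3, x(k) depends only on (k - 3) mod 6. (472 - 3) mod 6 = 1, so x(472) = x(4) = 12.

12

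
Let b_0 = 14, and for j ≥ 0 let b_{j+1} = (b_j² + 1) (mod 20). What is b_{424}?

2

We have b_0 = 14,  b_1 = 17,  b_2 = 10,  b_3 = 1,  b_4 = 2,  b_5 = 5,  b_6 = 6,  b_7 = 17.
Since b_7 = b_1 = 17, the sequence is eventually periodic: after a pre-period of length 1 it cycles with period 6.
For j ≥ 1, b_j depends only on (j - 1) mod 6. (424 - 1) mod 6 = 3, so b_{424} = b_4 = 2.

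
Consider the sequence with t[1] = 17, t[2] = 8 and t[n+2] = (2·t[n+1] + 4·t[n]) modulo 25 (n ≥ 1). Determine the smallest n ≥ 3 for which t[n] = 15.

We have t[1] = 17, t[2] = 8, t[3] = 9, t[4] = 0, t[5] = 11, t[6] = 22, t[7] = 13, t[8] = 14, t[9] = 5, t[10] = 16, t[11] = 2, t[12] = 18, t[13] = 19, t[14] = 10, t[15] = 21, t[16] = 7, t[17] = 23, t[18] = 24, t[19] = 15, t[20] = 1, t[21] = 12, t[22] = 3, t[23] = 4, t[24] = 20, t[25] = 6, t[26] = 17, t[27] = 8.
The sequence repeats with period 25.
The value 15 first appears (with n ≥ 3) at t[19].

19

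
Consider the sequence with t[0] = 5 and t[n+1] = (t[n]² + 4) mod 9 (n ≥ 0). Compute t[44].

Computing terms: t[0] = 5,  t[1] = 2,  t[2] = 8,  t[3] = 5.
Since t[3] = t[0] = 5, the sequence is periodic with period 3.
So t[44] = t[0 + ((44-0) mod 3)] = t[2] = 8.

8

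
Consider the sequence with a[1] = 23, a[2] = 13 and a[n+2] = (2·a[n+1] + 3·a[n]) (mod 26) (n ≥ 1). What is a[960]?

15

a[1] = 23; a[2] = 13; a[3] = 17; a[4] = 21; a[5] = 15; a[6] = 15; a[7] = 23; a[8] = 13.
The sequence repeats with period 6.
So a[960] = a[1 + ((960-1) mod 6)] = a[6] = 15.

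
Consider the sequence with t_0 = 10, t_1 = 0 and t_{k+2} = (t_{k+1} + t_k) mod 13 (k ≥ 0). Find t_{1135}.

We have t_0 = 10,  t_1 = 0,  t_2 = 10,  t_3 = 10,  t_4 = 7,  t_5 = 4,  t_6 = 11,  t_7 = 2,  t_8 = 0,  t_9 = 2,  t_{10} = 2,  t_{11} = 4,  t_{12} = 6,  t_{13} = 10,  t_{14} = 3,  t_{15} = 0,  t_{16} = 3,  t_{17} = 3,  t_{18} = 6,  t_{19} = 9,  t_{20} = 2,  t_{21} = 11,  t_{22} = 0,  t_{23} = 11,  t_{24} = 11,  t_{25} = 9,  t_{26} = 7,  t_{27} = 3,  t_{28} = 10,  t_{29} = 0.
Since (t_{28}, t_{29}) = (t_0, t_1) = (10, 0) (two consecutive terms determine the rest), the sequence is periodic with period 28.
So t_{1135} = t_{0 + ((1135-0) mod 28)} = t_{15} = 0.

0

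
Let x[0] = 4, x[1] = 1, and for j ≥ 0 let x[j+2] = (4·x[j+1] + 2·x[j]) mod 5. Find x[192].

4

Computing terms: x[0] = 4; x[1] = 1; x[2] = 2; x[3] = 0; x[4] = 4; x[5] = 1.
Since (x[4], x[5]) = (x[0], x[1]) = (4, 1) (two consecutive terms determine the rest), the sequence is periodic with period 4.
(192 - 0) mod 4 = 0, so x[192] = x[0] = 4.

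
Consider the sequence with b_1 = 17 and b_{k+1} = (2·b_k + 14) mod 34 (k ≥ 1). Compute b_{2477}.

6

Computing terms: b_1 = 17,  b_2 = 14,  b_3 = 8,  b_4 = 30,  b_5 = 6,  b_6 = 26,  b_7 = 32,  b_8 = 10,  b_9 = 0,  b_{10} = 14.
Since b_{10} = b_2 = 14, the sequence is eventually periodic: after a pre-period of length 1 it cycles with period 8.
For k ≥ 2, b_k depends only on (k - 2) mod 8. (2477 - 2) mod 8 = 3, so b_{2477} = b_5 = 6.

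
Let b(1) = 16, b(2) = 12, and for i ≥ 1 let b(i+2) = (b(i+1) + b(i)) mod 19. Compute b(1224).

Computing terms: b(1) = 16,  b(2) = 12,  b(3) = 9,  b(4) = 2,  b(5) = 11,  b(6) = 13,  b(7) = 5,  b(8) = 18,  b(9) = 4,  b(10) = 3,  b(11) = 7,  b(12) = 10,  b(13) = 17,  b(14) = 8,  b(15) = 6,  b(16) = 14,  b(17) = 1,  b(18) = 15,  b(19) = 16,  b(20) = 12.
Since (b(19), b(20)) = (b(1), b(2)) = (16, 12) (two consecutive terms determine the rest), the sequence is periodic with period 18.
So b(1224) = b(1 + ((1224-1) mod 18)) = b(18) = 15.

15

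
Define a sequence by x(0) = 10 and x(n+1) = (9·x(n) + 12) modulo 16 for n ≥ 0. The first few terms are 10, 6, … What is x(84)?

Listing terms: x(0) = 10; x(1) = 6; x(2) = 2; x(3) = 14; x(4) = 10.
The sequence repeats with period 4.
(84 - 0) mod 4 = 0, so x(84) = x(0) = 10.

10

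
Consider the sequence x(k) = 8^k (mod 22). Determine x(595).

We have x(1) = 8, x(2) = 20, x(3) = 6, x(4) = 4, x(5) = 10, x(6) = 14, x(7) = 2, x(8) = 16, x(9) = 18, x(10) = 12, x(11) = 8.
The sequence repeats with period 10.
(595 - 1) mod 10 = 4, so x(595) = x(5) = 10.

10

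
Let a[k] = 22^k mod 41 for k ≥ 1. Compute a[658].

36

We have a[1] = 22; a[2] = 33; a[3] = 29; a[4] = 23; a[5] = 14; a[6] = 21; a[7] = 11; a[8] = 37; a[9] = 35; a[10] = 32; a[11] = 7; a[12] = 31; a[13] = 26; a[14] = 39; a[15] = 38; a[16] = 16; a[17] = 24; a[18] = 36; a[19] = 13; a[20] = 40; a[21] = 19; a[22] = 8; a[23] = 12; a[24] = 18; a[25] = 27; a[26] = 20; a[27] = 30; a[28] = 4; a[29] = 6; a[30] = 9; a[31] = 34; a[32] = 10; a[33] = 15; a[34] = 2; a[35] = 3; a[36] = 25; a[37] = 17; a[38] = 5; a[39] = 28; a[40] = 1; a[41] = 22.
The sequence repeats with period 40.
(658 - 1) mod 40 = 17, so a[658] = a[18] = 36.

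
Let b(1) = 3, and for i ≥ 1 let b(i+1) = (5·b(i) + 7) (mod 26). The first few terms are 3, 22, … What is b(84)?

We have b(1) = 3,  b(2) = 22,  b(3) = 13,  b(4) = 20,  b(5) = 3.
The sequence repeats with period 4.
So b(84) = b(1 + ((84-1) mod 4)) = b(4) = 20.

20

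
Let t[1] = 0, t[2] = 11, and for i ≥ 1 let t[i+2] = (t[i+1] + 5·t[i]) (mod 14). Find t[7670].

Listing terms: t[1] = 0, t[2] = 11, t[3] = 11, t[4] = 10, t[5] = 9, t[6] = 3, t[7] = 6, t[8] = 7, t[9] = 9, t[10] = 2, t[11] = 5, t[12] = 1, t[13] = 12, t[14] = 3, t[15] = 7, t[16] = 8, t[17] = 1, t[18] = 13, t[19] = 4, t[20] = 13, t[21] = 5, t[22] = 0, t[23] = 11.
The sequence repeats with period 21.
(7670 - 1) mod 21 = 4, so t[7670] = t[5] = 9.

9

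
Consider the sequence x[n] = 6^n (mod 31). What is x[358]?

Computing terms: x[0] = 1, x[1] = 6, x[2] = 5, x[3] = 30, x[4] = 25, x[5] = 26, x[6] = 1.
The sequence repeats with period 6.
(358 - 0) mod 6 = 4, so x[358] = x[4] = 25.

25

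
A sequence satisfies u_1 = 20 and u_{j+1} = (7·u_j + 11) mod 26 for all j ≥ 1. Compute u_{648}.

5

Computing terms: u_1 = 20, u_2 = 21, u_3 = 2, u_4 = 25, u_5 = 4, u_6 = 13, u_7 = 24, u_8 = 23, u_9 = 16, u_{10} = 19, u_{11} = 14, u_{12} = 5, u_{13} = 20.
The sequence repeats with period 12.
(648 - 1) mod 12 = 11, so u_{648} = u_{12} = 5.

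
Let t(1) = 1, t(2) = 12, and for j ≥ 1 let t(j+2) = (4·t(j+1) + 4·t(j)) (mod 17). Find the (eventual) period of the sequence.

16

We have t(1) = 1,  t(2) = 12,  t(3) = 1,  t(4) = 1,  t(5) = 8,  t(6) = 2,  t(7) = 6,  t(8) = 15,  t(9) = 16,  t(10) = 5,  t(11) = 16,  t(12) = 16,  t(13) = 9,  t(14) = 15,  t(15) = 11,  t(16) = 2,  t(17) = 1,  t(18) = 12.
Since (t(17), t(18)) = (t(1), t(2)) = (1, 12) (two consecutive terms determine the rest), the sequence is periodic with period 16.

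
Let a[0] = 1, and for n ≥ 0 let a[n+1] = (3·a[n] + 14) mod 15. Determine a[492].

We have a[0] = 1,  a[1] = 2,  a[2] = 5,  a[3] = 14,  a[4] = 11,  a[5] = 2.
Since a[5] = a[1] = 2, the sequence is eventually periodic: after a pre-period of length 1 it cycles with period 4.
For n ≥ 1, a[n] depends only on (n - 1) mod 4. (492 - 1) mod 4 = 3, so a[492] = a[4] = 11.

11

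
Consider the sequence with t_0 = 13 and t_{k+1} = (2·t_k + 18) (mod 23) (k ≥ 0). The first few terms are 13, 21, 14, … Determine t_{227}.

17

t_0 = 13, t_1 = 21, t_2 = 14, t_3 = 0, t_4 = 18, t_5 = 8, t_6 = 11, t_7 = 17, t_8 = 6, t_9 = 7, t_{10} = 9, t_{11} = 13.
Since t_{11} = t_0 = 13, the sequence is periodic with period 11.
So t_{227} = t_{0 + ((227-0) mod 11)} = t_7 = 17.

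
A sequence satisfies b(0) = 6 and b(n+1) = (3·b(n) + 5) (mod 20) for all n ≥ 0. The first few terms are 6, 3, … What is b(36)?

We have b(0) = 6; b(1) = 3; b(2) = 14; b(3) = 7; b(4) = 6.
The sequence repeats with period 4.
So b(36) = b(0 + ((36-0) mod 4)) = b(0) = 6.

6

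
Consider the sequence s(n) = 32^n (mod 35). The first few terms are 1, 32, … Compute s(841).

32

We have s(0) = 1, s(1) = 32, s(2) = 9, s(3) = 8, s(4) = 11, s(5) = 2, s(6) = 29, s(7) = 18, s(8) = 16, s(9) = 22, s(10) = 4, s(11) = 23, s(12) = 1.
The sequence repeats with period 12.
(841 - 0) mod 12 = 1, so s(841) = s(1) = 32.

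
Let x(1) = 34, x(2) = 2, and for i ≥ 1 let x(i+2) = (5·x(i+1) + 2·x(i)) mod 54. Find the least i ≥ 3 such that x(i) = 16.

Listing terms: x(1) = 34; x(2) = 2; x(3) = 24; x(4) = 16; x(5) = 20; x(6) = 24; x(7) = 52; x(8) = 38; x(9) = 24; x(10) = 34; x(11) = 2.
Since (x(10), x(11)) = (x(1), x(2)) = (34, 2) (two consecutive terms determine the rest), the sequence is periodic with period 9.
The value 16 first appears (with i ≥ 3) at x(4).

4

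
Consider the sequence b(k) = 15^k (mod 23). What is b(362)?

3

b(0) = 1,  b(1) = 15,  b(2) = 18,  b(3) = 17,  b(4) = 2,  b(5) = 7,  b(6) = 13,  b(7) = 11,  b(8) = 4,  b(9) = 14,  b(10) = 3,  b(11) = 22,  b(12) = 8,  b(13) = 5,  b(14) = 6,  b(15) = 21,  b(16) = 16,  b(17) = 10,  b(18) = 12,  b(19) = 19,  b(20) = 9,  b(21) = 20,  b(22) = 1.
The sequence repeats with period 22.
So b(362) = b(0 + ((362-0) mod 22)) = b(10) = 3.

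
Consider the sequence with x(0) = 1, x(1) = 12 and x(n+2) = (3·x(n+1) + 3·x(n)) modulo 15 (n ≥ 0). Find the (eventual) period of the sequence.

Computing terms: x(0) = 1, x(1) = 12, x(2) = 9, x(3) = 3, x(4) = 6, x(5) = 12, x(6) = 9.
Since (x(5), x(6)) = (x(1), x(2)) = (12, 9) (two consecutive terms determine the rest), the sequence is eventually periodic: after a pre-period of length 1 it cycles with period 4.

4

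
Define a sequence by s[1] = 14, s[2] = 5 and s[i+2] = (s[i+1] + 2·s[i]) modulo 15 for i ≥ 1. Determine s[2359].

We have s[1] = 14,  s[2] = 5,  s[3] = 3,  s[4] = 13,  s[5] = 4,  s[6] = 0,  s[7] = 8,  s[8] = 8,  s[9] = 9,  s[10] = 10,  s[11] = 13,  s[12] = 3,  s[13] = 14,  s[14] = 5.
The sequence repeats with period 12.
So s[2359] = s[1 + ((2359-1) mod 12)] = s[7] = 8.

8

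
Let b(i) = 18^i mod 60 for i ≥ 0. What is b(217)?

48

b(0) = 1; b(1) = 18; b(2) = 24; b(3) = 12; b(4) = 36; b(5) = 48; b(6) = 24.
Since b(6) = b(2) = 24, the sequence is eventually periodic: after a pre-period of length 2 it cycles with period 4.
For i ≥ 2, b(i) depends only on (i - 2) mod 4. (217 - 2) mod 4 = 3, so b(217) = b(5) = 48.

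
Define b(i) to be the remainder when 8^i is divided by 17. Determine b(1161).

8

Listing terms: b(0) = 1,  b(1) = 8,  b(2) = 13,  b(3) = 2,  b(4) = 16,  b(5) = 9,  b(6) = 4,  b(7) = 15,  b(8) = 1.
Since b(8) = b(0) = 1, the sequence is periodic with period 8.
(1161 - 0) mod 8 = 1, so b(1161) = b(1) = 8.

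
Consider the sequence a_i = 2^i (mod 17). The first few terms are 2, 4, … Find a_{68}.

a_1 = 2,  a_2 = 4,  a_3 = 8,  a_4 = 16,  a_5 = 15,  a_6 = 13,  a_7 = 9,  a_8 = 1,  a_9 = 2.
Since a_9 = a_1 = 2, the sequence is periodic with period 8.
(68 - 1) mod 8 = 3, so a_{68} = a_4 = 16.

16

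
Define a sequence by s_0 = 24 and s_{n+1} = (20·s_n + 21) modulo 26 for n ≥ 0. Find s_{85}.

s_0 = 24,  s_1 = 7,  s_2 = 5,  s_3 = 17,  s_4 = 23,  s_5 = 13,  s_6 = 21,  s_7 = 25,  s_8 = 1,  s_9 = 15,  s_{10} = 9,  s_{11} = 19,  s_{12} = 11,  s_{13} = 7.
Since s_{13} = s_1 = 7, the sequence is eventually periodic: after a pre-period of length 1 it cycles with period 12.
For n ≥ 1, s_n depends only on (n - 1) mod 12. (85 - 1) mod 12 = 0, so s_{85} = s_1 = 7.

7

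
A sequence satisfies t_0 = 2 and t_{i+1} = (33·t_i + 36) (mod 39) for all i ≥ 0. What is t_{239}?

36

We have t_0 = 2, t_1 = 24, t_2 = 9, t_3 = 21, t_4 = 27, t_5 = 30, t_6 = 12, t_7 = 3, t_8 = 18, t_9 = 6, t_{10} = 0, t_{11} = 36, t_{12} = 15, t_{13} = 24.
Since t_{13} = t_1 = 24, the sequence is eventually periodic: after a pre-period of length 1 it cycles with period 12.
For i ≥ 1, t_i depends only on (i - 1) mod 12. (239 - 1) mod 12 = 10, so t_{239} = t_{11} = 36.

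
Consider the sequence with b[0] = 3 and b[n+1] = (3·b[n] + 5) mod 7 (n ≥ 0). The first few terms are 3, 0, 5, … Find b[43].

We have b[0] = 3, b[1] = 0, b[2] = 5, b[3] = 6, b[4] = 2, b[5] = 4, b[6] = 3.
Since b[6] = b[0] = 3, the sequence is periodic with period 6.
So b[43] = b[0 + ((43-0) mod 6)] = b[1] = 0.

0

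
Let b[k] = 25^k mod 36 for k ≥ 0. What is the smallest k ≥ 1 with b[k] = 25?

Listing terms: b[0] = 1; b[1] = 25; b[2] = 13; b[3] = 1.
Since b[3] = b[0] = 1, the sequence is periodic with period 3.
The value 25 first appears (with k ≥ 1) at b[1].

1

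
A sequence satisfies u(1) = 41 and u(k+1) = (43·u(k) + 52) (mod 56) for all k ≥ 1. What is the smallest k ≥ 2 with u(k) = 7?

6

We have u(1) = 41, u(2) = 23, u(3) = 33, u(4) = 15, u(5) = 25, u(6) = 7, u(7) = 17, u(8) = 55, u(9) = 9, u(10) = 47, u(11) = 1, u(12) = 39, u(13) = 49, u(14) = 31, u(15) = 41.
The sequence repeats with period 14.
The value 7 first appears (with k ≥ 2) at u(6).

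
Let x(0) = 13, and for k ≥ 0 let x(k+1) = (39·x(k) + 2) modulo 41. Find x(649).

x(0) = 13; x(1) = 17; x(2) = 9; x(3) = 25; x(4) = 34; x(5) = 16; x(6) = 11; x(7) = 21; x(8) = 1; x(9) = 0; x(10) = 2; x(11) = 39; x(12) = 6; x(13) = 31; x(14) = 22; x(15) = 40; x(16) = 4; x(17) = 35; x(18) = 14; x(19) = 15; x(20) = 13.
The sequence repeats with period 20.
(649 - 0) mod 20 = 9, so x(649) = x(9) = 0.

0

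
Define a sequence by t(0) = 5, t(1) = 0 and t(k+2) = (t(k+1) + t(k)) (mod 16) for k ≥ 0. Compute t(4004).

9

t(0) = 5; t(1) = 0; t(2) = 5; t(3) = 5; t(4) = 10; t(5) = 15; t(6) = 9; t(7) = 8; t(8) = 1; t(9) = 9; t(10) = 10; t(11) = 3; t(12) = 13; t(13) = 0; t(14) = 13; t(15) = 13; t(16) = 10; t(17) = 7; t(18) = 1; t(19) = 8; t(20) = 9; t(21) = 1; t(22) = 10; t(23) = 11; t(24) = 5; t(25) = 0.
Since (t(24), t(25)) = (t(0), t(1)) = (5, 0) (two consecutive terms determine the rest), the sequence is periodic with period 24.
(4004 - 0) mod 24 = 20, so t(4004) = t(20) = 9.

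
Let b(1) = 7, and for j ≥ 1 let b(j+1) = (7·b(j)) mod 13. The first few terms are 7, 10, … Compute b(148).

We have b(1) = 7, b(2) = 10, b(3) = 5, b(4) = 9, b(5) = 11, b(6) = 12, b(7) = 6, b(8) = 3, b(9) = 8, b(10) = 4, b(11) = 2, b(12) = 1, b(13) = 7.
The sequence repeats with period 12.
So b(148) = b(1 + ((148-1) mod 12)) = b(4) = 9.

9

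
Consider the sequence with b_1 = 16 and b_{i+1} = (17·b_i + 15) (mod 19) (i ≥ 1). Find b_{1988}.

3

b_1 = 16,  b_2 = 2,  b_3 = 11,  b_4 = 12,  b_5 = 10,  b_6 = 14,  b_7 = 6,  b_8 = 3,  b_9 = 9,  b_{10} = 16.
The sequence repeats with period 9.
(1988 - 1) mod 9 = 7, so b_{1988} = b_8 = 3.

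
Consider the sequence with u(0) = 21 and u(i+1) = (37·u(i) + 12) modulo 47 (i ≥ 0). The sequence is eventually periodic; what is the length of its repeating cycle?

u(0) = 21; u(1) = 37; u(2) = 18; u(3) = 20; u(4) = 0; u(5) = 12; u(6) = 33; u(7) = 11; u(8) = 43; u(9) = 5; u(10) = 9; u(11) = 16; u(12) = 40; u(13) = 35; u(14) = 38; u(15) = 8; u(16) = 26; u(17) = 34; u(18) = 1; u(19) = 2; u(20) = 39; u(21) = 45; u(22) = 32; u(23) = 21.
The sequence repeats with period 23.

23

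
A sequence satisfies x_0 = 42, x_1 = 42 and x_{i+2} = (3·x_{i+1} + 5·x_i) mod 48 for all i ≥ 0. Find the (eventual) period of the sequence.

12

x_0 = 42,  x_1 = 42,  x_2 = 0,  x_3 = 18,  x_4 = 6,  x_5 = 12,  x_6 = 18,  x_7 = 18,  x_8 = 0,  x_9 = 42,  x_{10} = 30,  x_{11} = 12,  x_{12} = 42,  x_{13} = 42.
The sequence repeats with period 12.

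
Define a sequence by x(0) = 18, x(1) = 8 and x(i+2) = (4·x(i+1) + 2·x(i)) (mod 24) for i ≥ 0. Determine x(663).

0

Listing terms: x(0) = 18; x(1) = 8; x(2) = 20; x(3) = 0; x(4) = 16; x(5) = 16; x(6) = 0; x(7) = 8; x(8) = 8; x(9) = 0; x(10) = 16.
Since (x(9), x(10)) = (x(3), x(4)) = (0, 16) (two consecutive terms determine the rest), the sequence is eventually periodic: after a pre-period of length 3 it cycles with period 6.
For i ≥ 3, x(i) depends only on (i - 3) mod 6. (663 - 3) mod 6 = 0, so x(663) = x(3) = 0.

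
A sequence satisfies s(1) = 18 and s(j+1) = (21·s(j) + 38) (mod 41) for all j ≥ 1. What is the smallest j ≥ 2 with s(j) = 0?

3

Computing terms: s(1) = 18, s(2) = 6, s(3) = 0, s(4) = 38, s(5) = 16, s(6) = 5, s(7) = 20, s(8) = 7, s(9) = 21, s(10) = 28, s(11) = 11, s(12) = 23, s(13) = 29, s(14) = 32, s(15) = 13, s(16) = 24, s(17) = 9, s(18) = 22, s(19) = 8, s(20) = 1, s(21) = 18.
The sequence repeats with period 20.
The value 0 first appears (with j ≥ 2) at s(3).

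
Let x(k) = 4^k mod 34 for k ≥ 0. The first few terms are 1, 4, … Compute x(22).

16

Listing terms: x(0) = 1,  x(1) = 4,  x(2) = 16,  x(3) = 30,  x(4) = 18,  x(5) = 4.
Since x(5) = x(1) = 4, the sequence is eventually periodic: after a pre-period of length 1 it cycles with period 4.
For k ≥ 1, x(k) depends only on (k - 1) mod 4. (22 - 1) mod 4 = 1, so x(22) = x(2) = 16.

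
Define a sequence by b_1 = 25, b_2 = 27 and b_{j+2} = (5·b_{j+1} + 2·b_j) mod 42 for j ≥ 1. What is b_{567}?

We have b_1 = 25,  b_2 = 27,  b_3 = 17,  b_4 = 13,  b_5 = 15,  b_6 = 17,  b_7 = 31,  b_8 = 21,  b_9 = 41,  b_{10} = 37,  b_{11} = 15,  b_{12} = 23,  b_{13} = 19,  b_{14} = 15,  b_{15} = 29,  b_{16} = 7,  b_{17} = 9,  b_{18} = 17,  b_{19} = 19,  b_{20} = 3,  b_{21} = 11,  b_{22} = 19,  b_{23} = 33,  b_{24} = 35,  b_{25} = 31,  b_{26} = 15,  b_{27} = 11,  b_{28} = 1,  b_{29} = 27,  b_{30} = 11,  b_{31} = 25,  b_{32} = 21,  b_{33} = 29,  b_{34} = 19,  b_{35} = 27,  b_{36} = 5,  b_{37} = 37,  b_{38} = 27,  b_{39} = 41,  b_{40} = 7,  b_{41} = 33,  b_{42} = 11,  b_{43} = 37,  b_{44} = 39,  b_{45} = 17,  b_{46} = 37,  b_{47} = 9,  b_{48} = 35,  b_{49} = 25,  b_{50} = 27.
Since (b_{49}, b_{50}) = (b_1, b_2) = (25, 27) (two consecutive terms determine the rest), the sequence is periodic with period 48.
(567 - 1) mod 48 = 38, so b_{567} = b_{39} = 41.

41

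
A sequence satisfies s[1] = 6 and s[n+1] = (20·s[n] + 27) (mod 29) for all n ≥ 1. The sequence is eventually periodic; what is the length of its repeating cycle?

7

Listing terms: s[1] = 6, s[2] = 2, s[3] = 9, s[4] = 4, s[5] = 20, s[6] = 21, s[7] = 12, s[8] = 6.
The sequence repeats with period 7.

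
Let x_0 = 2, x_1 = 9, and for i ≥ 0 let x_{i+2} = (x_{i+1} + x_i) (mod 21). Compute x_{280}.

We have x_0 = 2,  x_1 = 9,  x_2 = 11,  x_3 = 20,  x_4 = 10,  x_5 = 9,  x_6 = 19,  x_7 = 7,  x_8 = 5,  x_9 = 12,  x_{10} = 17,  x_{11} = 8,  x_{12} = 4,  x_{13} = 12,  x_{14} = 16,  x_{15} = 7,  x_{16} = 2,  x_{17} = 9.
Since (x_{16}, x_{17}) = (x_0, x_1) = (2, 9) (two consecutive terms determine the rest), the sequence is periodic with period 16.
So x_{280} = x_{0 + ((280-0) mod 16)} = x_8 = 5.

5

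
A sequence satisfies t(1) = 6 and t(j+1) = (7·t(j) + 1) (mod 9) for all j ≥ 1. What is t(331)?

3

Listing terms: t(1) = 6,  t(2) = 7,  t(3) = 5,  t(4) = 0,  t(5) = 1,  t(6) = 8,  t(7) = 3,  t(8) = 4,  t(9) = 2,  t(10) = 6.
The sequence repeats with period 9.
So t(331) = t(1 + ((331-1) mod 9)) = t(7) = 3.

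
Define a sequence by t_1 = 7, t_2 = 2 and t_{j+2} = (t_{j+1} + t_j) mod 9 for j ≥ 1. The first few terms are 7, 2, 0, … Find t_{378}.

Computing terms: t_1 = 7,  t_2 = 2,  t_3 = 0,  t_4 = 2,  t_5 = 2,  t_6 = 4,  t_7 = 6,  t_8 = 1,  t_9 = 7,  t_{10} = 8,  t_{11} = 6,  t_{12} = 5,  t_{13} = 2,  t_{14} = 7,  t_{15} = 0,  t_{16} = 7,  t_{17} = 7,  t_{18} = 5,  t_{19} = 3,  t_{20} = 8,  t_{21} = 2,  t_{22} = 1,  t_{23} = 3,  t_{24} = 4,  t_{25} = 7,  t_{26} = 2.
The sequence repeats with period 24.
So t_{378} = t_{1 + ((378-1) mod 24)} = t_{18} = 5.

5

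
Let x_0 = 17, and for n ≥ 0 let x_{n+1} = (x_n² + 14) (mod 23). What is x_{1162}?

We have x_0 = 17; x_1 = 4; x_2 = 7; x_3 = 17.
The sequence repeats with period 3.
So x_{1162} = x_{0 + ((1162-0) mod 3)} = x_1 = 4.

4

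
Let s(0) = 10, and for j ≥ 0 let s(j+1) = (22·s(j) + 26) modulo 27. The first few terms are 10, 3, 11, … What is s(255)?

Listing terms: s(0) = 10; s(1) = 3; s(2) = 11; s(3) = 25; s(4) = 9; s(5) = 8; s(6) = 13; s(7) = 15; s(8) = 5; s(9) = 1; s(10) = 21; s(11) = 2; s(12) = 16; s(13) = 0; s(14) = 26; s(15) = 4; s(16) = 6; s(17) = 23; s(18) = 19; s(19) = 12; s(20) = 20; s(21) = 7; s(22) = 18; s(23) = 17; s(24) = 22; s(25) = 24; s(26) = 14; s(27) = 10.
The sequence repeats with period 27.
(255 - 0) mod 27 = 12, so s(255) = s(12) = 16.

16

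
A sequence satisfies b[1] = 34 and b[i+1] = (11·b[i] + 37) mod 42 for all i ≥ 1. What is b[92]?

33

We have b[1] = 34, b[2] = 33, b[3] = 22, b[4] = 27, b[5] = 40, b[6] = 15, b[7] = 34.
The sequence repeats with period 6.
(92 - 1) mod 6 = 1, so b[92] = b[2] = 33.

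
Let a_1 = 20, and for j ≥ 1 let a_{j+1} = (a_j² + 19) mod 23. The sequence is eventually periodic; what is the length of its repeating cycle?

4

Computing terms: a_1 = 20; a_2 = 5; a_3 = 21; a_4 = 0; a_5 = 19; a_6 = 12; a_7 = 2; a_8 = 0.
Since a_8 = a_4 = 0, the sequence is eventually periodic: after a pre-period of length 3 it cycles with period 4.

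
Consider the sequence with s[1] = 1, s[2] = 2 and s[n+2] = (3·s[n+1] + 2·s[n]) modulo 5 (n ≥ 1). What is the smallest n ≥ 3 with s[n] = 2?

We have s[1] = 1,  s[2] = 2,  s[3] = 3,  s[4] = 3,  s[5] = 0,  s[6] = 1,  s[7] = 3,  s[8] = 1,  s[9] = 4,  s[10] = 4,  s[11] = 0,  s[12] = 3,  s[13] = 4,  s[14] = 3,  s[15] = 2,  s[16] = 2,  s[17] = 0,  s[18] = 4,  s[19] = 2,  s[20] = 4,  s[21] = 1,  s[22] = 1,  s[23] = 0,  s[24] = 2,  s[25] = 1,  s[26] = 2.
Since (s[25], s[26]) = (s[1], s[2]) = (1, 2) (two consecutive terms determine the rest), the sequence is periodic with period 24.
The value 2 first appears (with n ≥ 3) at s[15].

15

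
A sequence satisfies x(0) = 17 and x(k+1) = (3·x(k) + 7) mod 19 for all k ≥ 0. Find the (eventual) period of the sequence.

18

Computing terms: x(0) = 17, x(1) = 1, x(2) = 10, x(3) = 18, x(4) = 4, x(5) = 0, x(6) = 7, x(7) = 9, x(8) = 15, x(9) = 14, x(10) = 11, x(11) = 2, x(12) = 13, x(13) = 8, x(14) = 12, x(15) = 5, x(16) = 3, x(17) = 16, x(18) = 17.
Since x(18) = x(0) = 17, the sequence is periodic with period 18.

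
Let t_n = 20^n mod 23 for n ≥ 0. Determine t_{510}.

12

We have t_0 = 1; t_1 = 20; t_2 = 9; t_3 = 19; t_4 = 12; t_5 = 10; t_6 = 16; t_7 = 21; t_8 = 6; t_9 = 5; t_{10} = 8; t_{11} = 22; t_{12} = 3; t_{13} = 14; t_{14} = 4; t_{15} = 11; t_{16} = 13; t_{17} = 7; t_{18} = 2; t_{19} = 17; t_{20} = 18; t_{21} = 15; t_{22} = 1.
Since t_{22} = t_0 = 1, the sequence is periodic with period 22.
(510 - 0) mod 22 = 4, so t_{510} = t_4 = 12.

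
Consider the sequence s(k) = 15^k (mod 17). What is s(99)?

9

Computing terms: s(0) = 1, s(1) = 15, s(2) = 4, s(3) = 9, s(4) = 16, s(5) = 2, s(6) = 13, s(7) = 8, s(8) = 1.
Since s(8) = s(0) = 1, the sequence is periodic with period 8.
So s(99) = s(0 + ((99-0) mod 8)) = s(3) = 9.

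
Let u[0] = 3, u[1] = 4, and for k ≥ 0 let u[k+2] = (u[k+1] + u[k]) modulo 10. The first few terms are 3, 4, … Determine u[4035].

1

Listing terms: u[0] = 3; u[1] = 4; u[2] = 7; u[3] = 1; u[4] = 8; u[5] = 9; u[6] = 7; u[7] = 6; u[8] = 3; u[9] = 9; u[10] = 2; u[11] = 1; u[12] = 3; u[13] = 4.
The sequence repeats with period 12.
So u[4035] = u[0 + ((4035-0) mod 12)] = u[3] = 1.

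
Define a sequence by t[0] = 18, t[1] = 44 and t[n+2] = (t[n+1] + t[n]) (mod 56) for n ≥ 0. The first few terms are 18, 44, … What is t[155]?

Listing terms: t[0] = 18,  t[1] = 44,  t[2] = 6,  t[3] = 50,  t[4] = 0,  t[5] = 50,  t[6] = 50,  t[7] = 44,  t[8] = 38,  t[9] = 26,  t[10] = 8,  t[11] = 34,  t[12] = 42,  t[13] = 20,  t[14] = 6,  t[15] = 26,  t[16] = 32,  t[17] = 2,  t[18] = 34,  t[19] = 36,  t[20] = 14,  t[21] = 50,  t[22] = 8,  t[23] = 2,  t[24] = 10,  t[25] = 12,  t[26] = 22,  t[27] = 34,  t[28] = 0,  t[29] = 34,  t[30] = 34,  t[31] = 12,  t[32] = 46,  t[33] = 2,  t[34] = 48,  t[35] = 50,  t[36] = 42,  t[37] = 36,  t[38] = 22,  t[39] = 2,  t[40] = 24,  t[41] = 26,  t[42] = 50,  t[43] = 20,  t[44] = 14,  t[45] = 34,  t[46] = 48,  t[47] = 26,  t[48] = 18,  t[49] = 44.
Since (t[48], t[49]) = (t[0], t[1]) = (18, 44) (two consecutive terms determine the rest), the sequence is periodic with period 48.
So t[155] = t[0 + ((155-0) mod 48)] = t[11] = 34.

34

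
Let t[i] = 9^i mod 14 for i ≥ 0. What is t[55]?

9

t[0] = 1; t[1] = 9; t[2] = 11; t[3] = 1.
The sequence repeats with period 3.
So t[55] = t[0 + ((55-0) mod 3)] = t[1] = 9.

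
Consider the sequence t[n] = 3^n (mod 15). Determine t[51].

12

We have t[0] = 1,  t[1] = 3,  t[2] = 9,  t[3] = 12,  t[4] = 6,  t[5] = 3.
Since t[5] = t[1] = 3, the sequence is eventually periodic: after a pre-period of length 1 it cycles with period 4.
For n ≥ 1, t[n] depends only on (n - 1) mod 4. (51 - 1) mod 4 = 2, so t[51] = t[3] = 12.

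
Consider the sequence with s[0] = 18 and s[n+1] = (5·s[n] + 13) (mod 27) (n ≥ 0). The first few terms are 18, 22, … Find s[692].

Computing terms: s[0] = 18,  s[1] = 22,  s[2] = 15,  s[3] = 7,  s[4] = 21,  s[5] = 10,  s[6] = 9,  s[7] = 4,  s[8] = 6,  s[9] = 16,  s[10] = 12,  s[11] = 19,  s[12] = 0,  s[13] = 13,  s[14] = 24,  s[15] = 25,  s[16] = 3,  s[17] = 1,  s[18] = 18.
Since s[18] = s[0] = 18, the sequence is periodic with period 18.
(692 - 0) mod 18 = 8, so s[692] = s[8] = 6.

6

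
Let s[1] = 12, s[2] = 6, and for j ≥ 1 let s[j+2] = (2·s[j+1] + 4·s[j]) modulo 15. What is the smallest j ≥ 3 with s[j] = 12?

6

s[1] = 12,  s[2] = 6,  s[3] = 0,  s[4] = 9,  s[5] = 3,  s[6] = 12,  s[7] = 6.
Since (s[6], s[7]) = (s[1], s[2]) = (12, 6) (two consecutive terms determine the rest), the sequence is periodic with period 5.
The value 12 next appears (with j ≥ 3) at s[6].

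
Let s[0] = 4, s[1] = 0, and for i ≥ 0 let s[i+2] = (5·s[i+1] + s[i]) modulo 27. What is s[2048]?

4

We have s[0] = 4, s[1] = 0, s[2] = 4, s[3] = 20, s[4] = 23, s[5] = 0, s[6] = 23, s[7] = 7, s[8] = 4, s[9] = 0.
The sequence repeats with period 8.
So s[2048] = s[0 + ((2048-0) mod 8)] = s[0] = 4.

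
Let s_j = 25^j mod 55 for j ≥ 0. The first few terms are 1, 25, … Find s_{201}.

We have s_0 = 1, s_1 = 25, s_2 = 20, s_3 = 5, s_4 = 15, s_5 = 45, s_6 = 25.
Since s_6 = s_1 = 25, the sequence is eventually periodic: after a pre-period of length 1 it cycles with period 5.
For j ≥ 1, s_j depends only on (j - 1) mod 5. (201 - 1) mod 5 = 0, so s_{201} = s_1 = 25.

25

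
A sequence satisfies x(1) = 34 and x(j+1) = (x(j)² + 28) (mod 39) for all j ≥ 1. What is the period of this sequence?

4

Computing terms: x(1) = 34; x(2) = 14; x(3) = 29; x(4) = 11; x(5) = 32; x(6) = 38; x(7) = 29.
Since x(7) = x(3) = 29, the sequence is eventually periodic: after a pre-period of length 2 it cycles with period 4.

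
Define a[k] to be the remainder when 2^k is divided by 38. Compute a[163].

We have a[0] = 1; a[1] = 2; a[2] = 4; a[3] = 8; a[4] = 16; a[5] = 32; a[6] = 26; a[7] = 14; a[8] = 28; a[9] = 18; a[10] = 36; a[11] = 34; a[12] = 30; a[13] = 22; a[14] = 6; a[15] = 12; a[16] = 24; a[17] = 10; a[18] = 20; a[19] = 2.
Since a[19] = a[1] = 2, the sequence is eventually periodic: after a pre-period of length 1 it cycles with period 18.
For k ≥ 1, a[k] depends only on (k - 1) mod 18. (163 - 1) mod 18 = 0, so a[163] = a[1] = 2.

2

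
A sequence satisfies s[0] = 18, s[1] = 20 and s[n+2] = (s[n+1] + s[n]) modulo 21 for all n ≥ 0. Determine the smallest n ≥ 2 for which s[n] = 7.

s[0] = 18,  s[1] = 20,  s[2] = 17,  s[3] = 16,  s[4] = 12,  s[5] = 7,  s[6] = 19,  s[7] = 5,  s[8] = 3,  s[9] = 8,  s[10] = 11,  s[11] = 19,  s[12] = 9,  s[13] = 7,  s[14] = 16,  s[15] = 2,  s[16] = 18,  s[17] = 20.
The sequence repeats with period 16.
The value 7 first appears (with n ≥ 2) at s[5].

5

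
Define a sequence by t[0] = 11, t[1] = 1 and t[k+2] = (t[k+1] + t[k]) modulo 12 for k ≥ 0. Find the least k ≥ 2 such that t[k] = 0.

Computing terms: t[0] = 11, t[1] = 1, t[2] = 0, t[3] = 1, t[4] = 1, t[5] = 2, t[6] = 3, t[7] = 5, t[8] = 8, t[9] = 1, t[10] = 9, t[11] = 10, t[12] = 7, t[13] = 5, t[14] = 0, t[15] = 5, t[16] = 5, t[17] = 10, t[18] = 3, t[19] = 1, t[20] = 4, t[21] = 5, t[22] = 9, t[23] = 2, t[24] = 11, t[25] = 1.
The sequence repeats with period 24.
The value 0 first appears (with k ≥ 2) at t[2].

2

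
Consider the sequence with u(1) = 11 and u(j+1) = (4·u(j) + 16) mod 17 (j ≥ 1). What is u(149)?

We have u(1) = 11,  u(2) = 9,  u(3) = 1,  u(4) = 3,  u(5) = 11.
The sequence repeats with period 4.
(149 - 1) mod 4 = 0, so u(149) = u(1) = 11.

11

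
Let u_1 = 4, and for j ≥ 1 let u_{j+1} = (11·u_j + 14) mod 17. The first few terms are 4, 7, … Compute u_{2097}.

Computing terms: u_1 = 4; u_2 = 7; u_3 = 6; u_4 = 12; u_5 = 10; u_6 = 5; u_7 = 1; u_8 = 8; u_9 = 0; u_{10} = 14; u_{11} = 15; u_{12} = 9; u_{13} = 11; u_{14} = 16; u_{15} = 3; u_{16} = 13; u_{17} = 4.
The sequence repeats with period 16.
(2097 - 1) mod 16 = 0, so u_{2097} = u_1 = 4.

4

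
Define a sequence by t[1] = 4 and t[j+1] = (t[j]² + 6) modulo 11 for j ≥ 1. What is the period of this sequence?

We have t[1] = 4, t[2] = 0, t[3] = 6, t[4] = 9, t[5] = 10, t[6] = 7, t[7] = 0.
Since t[7] = t[2] = 0, the sequence is eventually periodic: after a pre-period of length 1 it cycles with period 5.

5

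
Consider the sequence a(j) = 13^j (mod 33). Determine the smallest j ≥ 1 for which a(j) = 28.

We have a(0) = 1,  a(1) = 13,  a(2) = 4,  a(3) = 19,  a(4) = 16,  a(5) = 10,  a(6) = 31,  a(7) = 7,  a(8) = 25,  a(9) = 28,  a(10) = 1.
Since a(10) = a(0) = 1, the sequence is periodic with period 10.
The value 28 first appears (with j ≥ 1) at a(9).

9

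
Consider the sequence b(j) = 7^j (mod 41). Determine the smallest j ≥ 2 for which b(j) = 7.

41

b(1) = 7, b(2) = 8, b(3) = 15, b(4) = 23, b(5) = 38, b(6) = 20, b(7) = 17, b(8) = 37, b(9) = 13, b(10) = 9, b(11) = 22, b(12) = 31, b(13) = 12, b(14) = 2, b(15) = 14, b(16) = 16, b(17) = 30, b(18) = 5, b(19) = 35, b(20) = 40, b(21) = 34, b(22) = 33, b(23) = 26, b(24) = 18, b(25) = 3, b(26) = 21, b(27) = 24, b(28) = 4, b(29) = 28, b(30) = 32, b(31) = 19, b(32) = 10, b(33) = 29, b(34) = 39, b(35) = 27, b(36) = 25, b(37) = 11, b(38) = 36, b(39) = 6, b(40) = 1, b(41) = 7.
The sequence repeats with period 40.
The value 7 next appears (with j ≥ 2) at b(41).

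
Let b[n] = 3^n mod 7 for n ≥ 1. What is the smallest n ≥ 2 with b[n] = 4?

Listing terms: b[1] = 3,  b[2] = 2,  b[3] = 6,  b[4] = 4,  b[5] = 5,  b[6] = 1,  b[7] = 3.
Since b[7] = b[1] = 3, the sequence is periodic with period 6.
The value 4 first appears (with n ≥ 2) at b[4].

4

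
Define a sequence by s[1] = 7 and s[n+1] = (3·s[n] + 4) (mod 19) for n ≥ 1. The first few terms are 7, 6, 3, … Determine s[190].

We have s[1] = 7, s[2] = 6, s[3] = 3, s[4] = 13, s[5] = 5, s[6] = 0, s[7] = 4, s[8] = 16, s[9] = 14, s[10] = 8, s[11] = 9, s[12] = 12, s[13] = 2, s[14] = 10, s[15] = 15, s[16] = 11, s[17] = 18, s[18] = 1, s[19] = 7.
Since s[19] = s[1] = 7, the sequence is periodic with period 18.
So s[190] = s[1 + ((190-1) mod 18)] = s[10] = 8.

8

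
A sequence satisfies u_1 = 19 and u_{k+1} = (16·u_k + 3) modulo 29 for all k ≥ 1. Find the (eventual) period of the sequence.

7

We have u_1 = 19, u_2 = 17, u_3 = 14, u_4 = 24, u_5 = 10, u_6 = 18, u_7 = 1, u_8 = 19.
The sequence repeats with period 7.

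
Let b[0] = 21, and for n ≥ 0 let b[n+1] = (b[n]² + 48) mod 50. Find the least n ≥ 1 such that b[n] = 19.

Listing terms: b[0] = 21,  b[1] = 39,  b[2] = 19,  b[3] = 9,  b[4] = 29,  b[5] = 39.
Since b[5] = b[1] = 39, the sequence is eventually periodic: after a pre-period of length 1 it cycles with period 4.
The value 19 first appears (with n ≥ 1) at b[2].

2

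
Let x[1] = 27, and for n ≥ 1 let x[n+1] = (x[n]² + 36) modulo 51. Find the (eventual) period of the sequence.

4

We have x[1] = 27,  x[2] = 0,  x[3] = 36,  x[4] = 6,  x[5] = 21,  x[6] = 18,  x[7] = 3,  x[8] = 45,  x[9] = 21.
Since x[9] = x[5] = 21, the sequence is eventually periodic: after a pre-period of length 4 it cycles with period 4.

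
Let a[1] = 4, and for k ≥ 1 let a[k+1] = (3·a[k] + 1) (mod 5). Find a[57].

a[1] = 4; a[2] = 3; a[3] = 0; a[4] = 1; a[5] = 4.
The sequence repeats with period 4.
So a[57] = a[1 + ((57-1) mod 4)] = a[1] = 4.

4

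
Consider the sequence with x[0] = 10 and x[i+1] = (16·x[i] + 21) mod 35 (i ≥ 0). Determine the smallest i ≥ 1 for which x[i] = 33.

8

Computing terms: x[0] = 10,  x[1] = 6,  x[2] = 12,  x[3] = 3,  x[4] = 34,  x[5] = 5,  x[6] = 31,  x[7] = 27,  x[8] = 33,  x[9] = 24,  x[10] = 20,  x[11] = 26,  x[12] = 17,  x[13] = 13,  x[14] = 19,  x[15] = 10.
Since x[15] = x[0] = 10, the sequence is periodic with period 15.
The value 33 first appears (with i ≥ 1) at x[8].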